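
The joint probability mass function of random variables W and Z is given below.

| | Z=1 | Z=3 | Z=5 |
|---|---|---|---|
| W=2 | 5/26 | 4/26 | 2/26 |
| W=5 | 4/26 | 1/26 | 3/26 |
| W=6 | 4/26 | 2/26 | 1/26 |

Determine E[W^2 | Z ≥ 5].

119/6

P(Z ≥ 5) = 3/13.
Σ W^2·P over the event = 4·(2/26) + 25·(3/26) + 36·(1/26) = 119/26.
E[W^2 | Z ≥ 5] = (119/26) / (3/13) = 119/6.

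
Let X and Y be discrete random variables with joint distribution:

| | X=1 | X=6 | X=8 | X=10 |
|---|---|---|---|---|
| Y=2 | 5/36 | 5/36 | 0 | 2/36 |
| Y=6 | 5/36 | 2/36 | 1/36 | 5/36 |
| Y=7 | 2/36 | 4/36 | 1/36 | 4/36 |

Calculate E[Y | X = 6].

P(X = 6) = 11/36.
Σ Y·P over the event = 2·(5/36) + 6·(2/36) + 7·(4/36) = 25/18.
E[Y | X = 6] = (25/18) / (11/36) = 50/11.

50/11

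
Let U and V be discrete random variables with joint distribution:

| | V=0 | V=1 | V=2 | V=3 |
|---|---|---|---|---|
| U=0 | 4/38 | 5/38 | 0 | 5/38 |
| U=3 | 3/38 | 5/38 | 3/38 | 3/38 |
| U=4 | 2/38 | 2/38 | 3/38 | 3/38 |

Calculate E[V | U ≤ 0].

10/7

P(U ≤ 0) = 7/19.
Σ V·P over the event = 0·(4/38) + 1·(5/38) + 3·(5/38) = 10/19.
E[V | U ≤ 0] = (10/19) / (7/19) = 10/7.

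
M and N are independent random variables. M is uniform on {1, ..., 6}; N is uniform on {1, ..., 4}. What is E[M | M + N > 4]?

37/9

P(M + N > 4) = 3/4.
Summing M·P(x,y) over outcomes with M + N > 4 gives 37/12.
E[M | M + N > 4] = (37/12) / (3/4) = 37/9.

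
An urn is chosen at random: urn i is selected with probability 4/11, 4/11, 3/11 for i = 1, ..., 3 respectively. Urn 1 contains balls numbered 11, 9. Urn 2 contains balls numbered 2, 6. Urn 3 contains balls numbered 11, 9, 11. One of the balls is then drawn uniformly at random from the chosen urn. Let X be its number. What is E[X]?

87/11

E[X | urn 1] = (11+9)/2 = 10.
E[X | urn 2] = (2+6)/2 = 4.
E[X | urn 3] = (11+9+11)/3 = 31/3.
By the law of total expectation,
E[X] = (4/11)·(10) + (4/11)·(4) + (3/11)·(31/3) = 87/11.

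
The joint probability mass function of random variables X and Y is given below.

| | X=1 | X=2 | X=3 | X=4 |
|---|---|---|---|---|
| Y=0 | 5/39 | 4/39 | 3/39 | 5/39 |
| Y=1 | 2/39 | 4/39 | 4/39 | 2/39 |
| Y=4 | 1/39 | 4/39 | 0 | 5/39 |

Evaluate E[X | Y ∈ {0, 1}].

72/29

P(Y ∈ {0, 1}) = 29/39.
Σ X·P over the event = 1·(5/39) + 1·(2/39) + 2·(4/39) + 2·(4/39) + 3·(3/39) + 3·(4/39) + 4·(5/39) + 4·(2/39) = 24/13.
E[X | Y ∈ {0, 1}] = (24/13) / (29/39) = 72/29.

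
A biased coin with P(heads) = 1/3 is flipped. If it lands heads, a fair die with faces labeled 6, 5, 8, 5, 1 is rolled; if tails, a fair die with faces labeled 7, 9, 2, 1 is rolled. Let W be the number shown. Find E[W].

29/6

E[W | heads] = (6+5+8+5+1)/5 = 5.
E[W | tails] = (7+9+2+1)/4 = 19/4.
E[W] = (1/3)·(5) + (2/3)·(19/4) = 29/6.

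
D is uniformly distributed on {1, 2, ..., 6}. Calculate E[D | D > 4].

11/2

Given D > 4, D is equally likely to be any of {5, 6}.
E[D | D > 4] = (5 + 6) / 2 = 11/2.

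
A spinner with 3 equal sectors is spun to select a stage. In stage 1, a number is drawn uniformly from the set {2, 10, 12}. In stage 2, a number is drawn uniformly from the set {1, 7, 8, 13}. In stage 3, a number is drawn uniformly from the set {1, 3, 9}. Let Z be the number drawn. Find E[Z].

E[Z | stage 1] = (2+10+12)/3 = 8.
E[Z | stage 2] = (1+7+8+13)/4 = 29/4.
E[Z | stage 3] = (1+3+9)/3 = 13/3.
E[Z] = (1/3)·(8) + (1/3)·(29/4) + (1/3)·(13/3) = 235/36.

235/36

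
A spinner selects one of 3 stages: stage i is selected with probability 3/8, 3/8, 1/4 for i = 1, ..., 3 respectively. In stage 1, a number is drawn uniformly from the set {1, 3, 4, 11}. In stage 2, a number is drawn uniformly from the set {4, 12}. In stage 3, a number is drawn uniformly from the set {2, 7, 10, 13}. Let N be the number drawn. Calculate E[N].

E[N | stage 1] = (1+3+4+11)/4 = 19/4.
E[N | stage 2] = (4+12)/2 = 8.
E[N | stage 3] = (2+7+10+13)/4 = 8.
By the law of total expectation,
E[N] = (3/8)·(19/4) + (3/8)·(8) + (1/4)·(8) = 217/32.

217/32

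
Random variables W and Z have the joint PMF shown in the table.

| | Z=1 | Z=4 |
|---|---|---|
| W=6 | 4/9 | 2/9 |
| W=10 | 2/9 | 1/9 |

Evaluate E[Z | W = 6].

P(W = 6) = 2/3.
Σ Z·P over the event = 1·(4/9) + 4·(2/9) = 4/3.
E[Z | W = 6] = (4/3) / (2/3) = 2.

2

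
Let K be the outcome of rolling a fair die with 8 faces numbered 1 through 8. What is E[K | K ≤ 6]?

7/2

Given K ≤ 6, K is equally likely to be any of {1, 2, 3, 4, 5, 6}.
E[K | K ≤ 6] = (1 + 2 + 3 + 4 + 5 + 6) / 6 = 7/2.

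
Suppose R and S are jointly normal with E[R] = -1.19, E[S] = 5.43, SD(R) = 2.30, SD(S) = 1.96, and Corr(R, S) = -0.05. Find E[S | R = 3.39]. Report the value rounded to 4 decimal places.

5.2349

The regression of S on R has slope ρ·σ_S/σ_R and passes through (μ_R, μ_S).
E[S | R=3.39] = 5.43 + (-0.05)·(1.96/2.30)·(3.39 − (-1.19)) = 5.43 + (-0.042609)·(4.58) = 5.2349.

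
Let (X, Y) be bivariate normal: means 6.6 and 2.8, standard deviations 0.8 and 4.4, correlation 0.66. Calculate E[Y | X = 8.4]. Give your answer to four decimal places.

9.3340

E[Y | X=x] = μ_Y + ρ(σ_Y/σ_X)(x − μ_X) for jointly normal variables.
E[Y | X=8.4] = 2.8 + (0.66)·(4.4/0.8)·(8.4 − (6.6)) = 2.8 + (3.63)·(1.8) = 9.3340.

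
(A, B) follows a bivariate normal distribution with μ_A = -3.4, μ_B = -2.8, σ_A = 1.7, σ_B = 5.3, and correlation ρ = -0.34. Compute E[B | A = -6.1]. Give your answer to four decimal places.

0.0620

The regression of B on A has slope ρ·σ_B/σ_A and passes through (μ_A, μ_B).
E[B | A=-6.1] = -2.8 + (-0.34)·(5.3/1.7)·(-6.1 − (-3.4)) = -2.8 + (-1.06)·(-2.7) = 0.0620.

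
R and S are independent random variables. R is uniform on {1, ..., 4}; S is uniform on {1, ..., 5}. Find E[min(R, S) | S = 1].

1

Outcomes with S = 1: (1,1), (2,1), (3,1), (4,1), each with probability 1/20.
E[min(R, S) | S = 1] = (1 + 1 + 1 + 1) / 4 = 1.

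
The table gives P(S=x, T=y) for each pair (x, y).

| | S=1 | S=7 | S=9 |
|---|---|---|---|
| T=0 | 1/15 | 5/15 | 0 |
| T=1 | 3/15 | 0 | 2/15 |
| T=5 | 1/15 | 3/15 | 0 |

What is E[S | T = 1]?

P(T = 1) = 1/3.
Σ S·P over the event = 1·(3/15) + 9·(2/15) = 7/5.
E[S | T = 1] = (7/5) / (1/3) = 21/5.

21/5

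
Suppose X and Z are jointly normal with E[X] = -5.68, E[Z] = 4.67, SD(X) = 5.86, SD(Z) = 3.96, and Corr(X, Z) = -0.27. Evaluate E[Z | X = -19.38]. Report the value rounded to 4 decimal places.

The regression of Z on X has slope ρ·σ_Z/σ_X and passes through (μ_X, μ_Z).
E[Z | X=-19.38] = 4.67 + (-0.27)·(3.96/5.86)·(-19.38 − (-5.68)) = 4.67 + (-0.18246)·(-13.7) = 7.1697.

7.1697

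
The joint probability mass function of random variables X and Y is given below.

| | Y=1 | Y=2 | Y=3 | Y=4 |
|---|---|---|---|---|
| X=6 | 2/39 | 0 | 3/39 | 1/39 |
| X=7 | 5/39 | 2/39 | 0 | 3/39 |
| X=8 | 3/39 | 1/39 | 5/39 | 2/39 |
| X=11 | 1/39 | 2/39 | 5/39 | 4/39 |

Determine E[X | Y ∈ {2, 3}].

157/18

P(Y ∈ {2, 3}) = 6/13.
Σ X·P over the event = 6·(3/39) + 7·(2/39) + 8·(1/39) + 8·(5/39) + 11·(2/39) + 11·(5/39) = 157/39.
E[X | Y ∈ {2, 3}] = (157/39) / (6/13) = 157/18.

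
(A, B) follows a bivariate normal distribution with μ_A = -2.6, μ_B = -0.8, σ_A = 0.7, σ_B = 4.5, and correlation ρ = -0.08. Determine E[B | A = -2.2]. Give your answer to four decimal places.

E[B | A=x] = μ_B + ρ(σ_B/σ_A)(x − μ_A) for jointly normal variables.
E[B | A=-2.2] = -0.8 + (-0.08)·(4.5/0.7)·(-2.2 − (-2.6)) = -0.8 + (-0.51429)·(0.4) = -1.0057.

-1.0057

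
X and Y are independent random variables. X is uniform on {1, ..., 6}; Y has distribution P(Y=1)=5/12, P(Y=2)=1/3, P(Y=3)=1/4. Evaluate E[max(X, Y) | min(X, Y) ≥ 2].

P(min(X, Y) ≥ 2) = 35/72.
Summing max(X,Y)·P(x,y) over outcomes with min(X, Y) ≥ 2 gives 143/72.
E[max(X, Y) | min(X, Y) ≥ 2] = (143/72) / (35/72) = 143/35.

143/35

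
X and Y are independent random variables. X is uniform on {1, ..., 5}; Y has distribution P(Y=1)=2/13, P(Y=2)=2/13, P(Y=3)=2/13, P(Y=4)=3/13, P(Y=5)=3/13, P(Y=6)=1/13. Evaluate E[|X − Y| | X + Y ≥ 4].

108/59

P(X + Y ≥ 4) = 59/65.
Summing |X−Y|·P(x,y) over outcomes with X + Y ≥ 4 gives 108/65.
E[|X − Y| | X + Y ≥ 4] = (108/65) / (59/65) = 108/59.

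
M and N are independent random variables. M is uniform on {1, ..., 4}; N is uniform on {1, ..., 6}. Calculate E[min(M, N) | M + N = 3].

P(M + N = 3) = 1/12.
Summing min(M,N)·P(x,y) over outcomes with M + N = 3 gives 1/12.
E[min(M, N) | M + N = 3] = (1/12) / (1/12) = 1.

1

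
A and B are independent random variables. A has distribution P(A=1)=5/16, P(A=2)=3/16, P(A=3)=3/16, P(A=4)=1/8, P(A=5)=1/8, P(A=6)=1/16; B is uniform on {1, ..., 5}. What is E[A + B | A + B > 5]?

317/43

P(A + B > 5) = 43/80.
Summing (A+B)·P(x,y) over outcomes with A + B > 5 gives 317/80.
E[A + B | A + B > 5] = (317/80) / (43/80) = 317/43.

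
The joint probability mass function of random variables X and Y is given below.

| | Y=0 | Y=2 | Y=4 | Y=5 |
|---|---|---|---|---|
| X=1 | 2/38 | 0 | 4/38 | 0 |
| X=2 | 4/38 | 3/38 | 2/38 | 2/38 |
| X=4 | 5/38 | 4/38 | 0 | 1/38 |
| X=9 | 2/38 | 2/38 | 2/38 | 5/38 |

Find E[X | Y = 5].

P(Y = 5) = 4/19.
Σ X·P over the event = 2·(2/38) + 4·(1/38) + 9·(5/38) = 53/38.
E[X | Y = 5] = (53/38) / (4/19) = 53/8.

53/8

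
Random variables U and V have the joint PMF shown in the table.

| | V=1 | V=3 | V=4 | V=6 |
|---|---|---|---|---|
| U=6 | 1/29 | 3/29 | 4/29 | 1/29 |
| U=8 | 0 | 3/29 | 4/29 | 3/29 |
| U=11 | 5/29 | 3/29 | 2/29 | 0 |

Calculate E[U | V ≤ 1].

61/6

P(V ≤ 1) = 6/29.
Σ U·P over the event = 6·(1/29) + 11·(5/29) = 61/29.
E[U | V ≤ 1] = (61/29) / (6/29) = 61/6.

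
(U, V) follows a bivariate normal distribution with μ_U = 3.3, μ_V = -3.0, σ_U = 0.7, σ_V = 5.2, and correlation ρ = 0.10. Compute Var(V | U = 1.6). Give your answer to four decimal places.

For a bivariate normal, Var(V | U=x) = σ_V²(1 − ρ²).
Var(V | U=1.6) = (5.2)²·(1 − (0.10)²) = 27.04·0.99 = 26.7696.

26.7696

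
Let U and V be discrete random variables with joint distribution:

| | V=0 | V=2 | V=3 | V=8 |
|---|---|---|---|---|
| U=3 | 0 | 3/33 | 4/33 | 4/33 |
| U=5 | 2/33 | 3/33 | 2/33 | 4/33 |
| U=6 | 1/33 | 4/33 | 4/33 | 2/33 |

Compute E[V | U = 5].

P(U = 5) = 1/3.
Σ V·P over the event = 0·(2/33) + 2·(3/33) + 3·(2/33) + 8·(4/33) = 4/3.
E[V | U = 5] = (4/3) / (1/3) = 4.

4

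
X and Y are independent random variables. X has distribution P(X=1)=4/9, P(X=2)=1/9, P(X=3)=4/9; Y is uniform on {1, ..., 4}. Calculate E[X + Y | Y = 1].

P(Y = 1) = 1/4.
Summing (X+Y)·P(x,y) over outcomes with Y = 1 gives 3/4.
E[X + Y | Y = 1] = (3/4) / (1/4) = 3.

3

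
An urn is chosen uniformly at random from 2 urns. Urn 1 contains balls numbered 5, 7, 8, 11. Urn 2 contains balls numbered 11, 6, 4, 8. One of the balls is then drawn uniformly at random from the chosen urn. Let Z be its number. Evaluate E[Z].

15/2

E[Z | urn 1] = (5+7+8+11)/4 = 31/4.
E[Z | urn 2] = (11+6+4+8)/4 = 29/4.
By the law of total expectation,
E[Z] = (1/2)·(31/4) + (1/2)·(29/4) = 15/2.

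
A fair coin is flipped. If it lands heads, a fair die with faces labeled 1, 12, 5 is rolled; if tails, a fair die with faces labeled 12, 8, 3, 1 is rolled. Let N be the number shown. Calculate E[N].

E[N | heads] = (1+12+5)/3 = 6.
E[N | tails] = (12+8+3+1)/4 = 6.
By the law of total expectation,
E[N] = (1/2)·(6) + (1/2)·(6) = 6.

6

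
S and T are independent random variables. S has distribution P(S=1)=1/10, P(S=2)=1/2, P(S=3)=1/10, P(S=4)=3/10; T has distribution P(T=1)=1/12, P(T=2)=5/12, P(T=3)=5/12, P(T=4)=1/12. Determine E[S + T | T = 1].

P(T = 1) = 1/12.
Summing (S+T)·P(x,y) over outcomes with T = 1 gives 3/10.
E[S + T | T = 1] = (3/10) / (1/12) = 18/5.

18/5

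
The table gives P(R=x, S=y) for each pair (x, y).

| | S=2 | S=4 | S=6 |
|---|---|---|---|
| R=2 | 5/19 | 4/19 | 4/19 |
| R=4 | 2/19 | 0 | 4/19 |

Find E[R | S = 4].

2

P(S = 4) = 4/19.
Σ R·P over the event = 2·(4/19) = 8/19.
E[R | S = 4] = (8/19) / (4/19) = 2.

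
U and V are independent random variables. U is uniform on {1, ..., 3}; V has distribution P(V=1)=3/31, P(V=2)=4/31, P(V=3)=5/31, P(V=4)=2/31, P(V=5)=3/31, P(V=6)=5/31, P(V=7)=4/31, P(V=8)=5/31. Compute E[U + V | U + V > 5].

497/60

P(U + V > 5) = 20/31.
Summing (U+V)·P(x,y) over outcomes with U + V > 5 gives 497/93.
E[U + V | U + V > 5] = (497/93) / (20/31) = 497/60.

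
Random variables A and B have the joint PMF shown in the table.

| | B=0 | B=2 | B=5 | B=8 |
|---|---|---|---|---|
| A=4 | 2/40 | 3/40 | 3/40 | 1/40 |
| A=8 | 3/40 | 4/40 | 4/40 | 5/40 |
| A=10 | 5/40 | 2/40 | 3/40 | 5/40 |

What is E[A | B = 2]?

64/9

P(B = 2) = 9/40.
Σ A·P over the event = 4·(3/40) + 8·(4/40) + 10·(2/40) = 8/5.
E[A | B = 2] = (8/5) / (9/40) = 64/9.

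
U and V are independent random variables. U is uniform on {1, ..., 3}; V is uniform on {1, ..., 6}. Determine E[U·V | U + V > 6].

P(U + V > 6) = 1/3.
Summing UV·P(x,y) over outcomes with U + V > 6 gives 73/18.
E[U·V | U + V > 6] = (73/18) / (1/3) = 73/6.

73/6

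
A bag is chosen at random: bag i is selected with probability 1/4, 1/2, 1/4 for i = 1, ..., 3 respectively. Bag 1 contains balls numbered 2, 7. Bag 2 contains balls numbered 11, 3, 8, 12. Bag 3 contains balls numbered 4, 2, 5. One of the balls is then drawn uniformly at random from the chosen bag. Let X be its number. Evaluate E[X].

151/24

E[X | bag 1] = (2+7)/2 = 9/2.
E[X | bag 2] = (11+3+8+12)/4 = 17/2.
E[X | bag 3] = (4+2+5)/3 = 11/3.
By the law of total expectation,
E[X] = (1/4)·(9/2) + (1/2)·(17/2) + (1/4)·(11/3) = 151/24.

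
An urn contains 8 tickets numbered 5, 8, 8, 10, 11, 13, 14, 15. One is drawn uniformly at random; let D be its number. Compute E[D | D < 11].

P(D < 11) = 1/2.
Σ over the event: 5·1/8 + 8·1/4 + 10·1/8 = 31/8.
E[D | D < 11] = (31/8) / (1/2) = 31/4.

31/4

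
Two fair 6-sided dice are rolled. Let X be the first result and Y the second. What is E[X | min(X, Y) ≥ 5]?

Outcomes with min(X, Y) ≥ 5: (5,5), (5,6), (6,5), (6,6), each with probability 1/36.
E[X | min(X, Y) ≥ 5] = (5 + 5 + 6 + 6) / 4 = 11/2.

11/2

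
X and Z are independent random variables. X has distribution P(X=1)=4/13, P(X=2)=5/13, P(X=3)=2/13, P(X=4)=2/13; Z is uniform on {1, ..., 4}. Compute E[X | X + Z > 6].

P(X + Z > 6) = 3/26.
Summing X·P(x,y) over outcomes with X + Z > 6 gives 11/26.
E[X | X + Z > 6] = (11/26) / (3/26) = 11/3.

11/3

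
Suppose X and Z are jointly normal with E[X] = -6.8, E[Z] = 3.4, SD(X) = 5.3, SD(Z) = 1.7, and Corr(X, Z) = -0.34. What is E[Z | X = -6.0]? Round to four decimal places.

The regression of Z on X has slope ρ·σ_Z/σ_X and passes through (μ_X, μ_Z).
E[Z | X=-6.0] = 3.4 + (-0.34)·(1.7/5.3)·(-6.0 − (-6.8)) = 3.4 + (-0.10906)·(0.8) = 3.3128.

3.3128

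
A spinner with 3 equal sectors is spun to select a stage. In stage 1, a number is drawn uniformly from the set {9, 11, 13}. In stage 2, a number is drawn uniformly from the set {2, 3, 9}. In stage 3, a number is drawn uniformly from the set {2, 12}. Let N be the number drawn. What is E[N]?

68/9

E[N | stage 1] = (9+11+13)/3 = 11.
E[N | stage 2] = (2+3+9)/3 = 14/3.
E[N | stage 3] = (2+12)/2 = 7.
E[N] = (1/3)·(11) + (1/3)·(14/3) + (1/3)·(7) = 68/9.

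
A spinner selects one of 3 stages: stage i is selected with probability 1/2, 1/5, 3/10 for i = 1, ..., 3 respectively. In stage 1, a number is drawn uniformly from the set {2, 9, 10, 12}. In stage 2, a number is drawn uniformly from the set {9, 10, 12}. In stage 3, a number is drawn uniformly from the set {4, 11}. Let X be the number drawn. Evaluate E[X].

E[X | stage 1] = (2+9+10+12)/4 = 33/4.
E[X | stage 2] = (9+10+12)/3 = 31/3.
E[X | stage 3] = (4+11)/2 = 15/2.
By the law of total expectation,
E[X] = (1/2)·(33/4) + (1/5)·(31/3) + (3/10)·(15/2) = 1013/120.

1013/120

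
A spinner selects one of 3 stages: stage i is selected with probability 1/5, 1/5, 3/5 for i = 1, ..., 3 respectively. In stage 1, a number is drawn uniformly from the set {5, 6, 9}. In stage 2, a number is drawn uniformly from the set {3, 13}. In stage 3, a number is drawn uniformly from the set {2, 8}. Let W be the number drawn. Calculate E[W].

89/15

E[W | stage 1] = (5+6+9)/3 = 20/3.
E[W | stage 2] = (3+13)/2 = 8.
E[W | stage 3] = (2+8)/2 = 5.
E[W] = (1/5)·(20/3) + (1/5)·(8) + (3/5)·(5) = 89/15.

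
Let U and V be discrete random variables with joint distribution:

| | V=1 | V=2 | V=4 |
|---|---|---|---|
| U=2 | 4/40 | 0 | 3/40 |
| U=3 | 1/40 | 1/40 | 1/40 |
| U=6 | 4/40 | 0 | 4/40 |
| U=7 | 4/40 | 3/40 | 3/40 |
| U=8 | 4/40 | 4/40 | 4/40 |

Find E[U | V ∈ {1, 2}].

P(V ∈ {1, 2}) = 5/8.
Σ U·P over the event = 2·(4/40) + 3·(1/40) + 3·(1/40) + 6·(4/40) + 7·(4/40) + 7·(3/40) + 8·(4/40) + 8·(4/40) = 151/40.
E[U | V ∈ {1, 2}] = (151/40) / (5/8) = 151/25.

151/25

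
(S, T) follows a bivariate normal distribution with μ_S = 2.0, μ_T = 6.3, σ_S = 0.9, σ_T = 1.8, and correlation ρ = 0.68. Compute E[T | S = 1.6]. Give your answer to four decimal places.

5.7560

E[T | S=x] = μ_T + ρ(σ_T/σ_S)(x − μ_S) for jointly normal variables.
E[T | S=1.6] = 6.3 + (0.68)·(1.8/0.9)·(1.6 − (2.0)) = 6.3 + (1.36)·(-0.4) = 5.7560.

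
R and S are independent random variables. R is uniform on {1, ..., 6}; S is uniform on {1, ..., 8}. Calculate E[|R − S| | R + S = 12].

P(R + S = 12) = 1/16.
Summing |R−S|·P(x,y) over outcomes with R + S = 12 gives 1/8.
E[|R − S| | R + S = 12] = (1/8) / (1/16) = 2.

2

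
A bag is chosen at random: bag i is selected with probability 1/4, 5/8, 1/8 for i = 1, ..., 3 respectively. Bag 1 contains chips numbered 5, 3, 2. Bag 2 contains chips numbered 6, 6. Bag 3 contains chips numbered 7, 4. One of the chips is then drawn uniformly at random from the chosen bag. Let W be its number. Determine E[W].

E[W | bag 1] = (5+3+2)/3 = 10/3.
E[W | bag 2] = (6+6)/2 = 6.
E[W | bag 3] = (7+4)/2 = 11/2.
E[W] = (1/4)·(10/3) + (5/8)·(6) + (1/8)·(11/2) = 253/48.

253/48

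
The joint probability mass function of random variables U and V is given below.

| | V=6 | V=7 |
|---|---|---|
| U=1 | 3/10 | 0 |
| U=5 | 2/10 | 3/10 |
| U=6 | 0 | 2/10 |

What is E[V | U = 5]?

33/5

P(U = 5) = 1/2.
Σ V·P over the event = 6·(2/10) + 7·(3/10) = 33/10.
E[V | U = 5] = (33/10) / (1/2) = 33/5.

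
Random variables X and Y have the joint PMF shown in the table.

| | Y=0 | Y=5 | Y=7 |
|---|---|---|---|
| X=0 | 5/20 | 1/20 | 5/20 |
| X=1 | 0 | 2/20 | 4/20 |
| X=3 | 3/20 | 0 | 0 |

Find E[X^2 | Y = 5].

2/3

P(Y = 5) = 3/20.
Σ X^2·P over the event = 0·(1/20) + 1·(2/20) = 1/10.
E[X^2 | Y = 5] = (1/10) / (3/20) = 2/3.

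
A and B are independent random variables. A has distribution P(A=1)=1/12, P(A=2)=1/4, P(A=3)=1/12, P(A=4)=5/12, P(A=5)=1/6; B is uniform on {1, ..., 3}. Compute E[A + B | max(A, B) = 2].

24/7

P(max(A, B) = 2) = 7/36.
Summing (A+B)·P(x,y) over outcomes with max(A, B) = 2 gives 2/3.
E[A + B | max(A, B) = 2] = (2/3) / (7/36) = 24/7.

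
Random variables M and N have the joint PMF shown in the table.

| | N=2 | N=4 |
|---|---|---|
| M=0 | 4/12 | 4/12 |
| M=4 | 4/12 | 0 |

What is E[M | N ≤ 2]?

P(N ≤ 2) = 2/3.
Σ M·P over the event = 0·(4/12) + 4·(4/12) = 4/3.
E[M | N ≤ 2] = (4/3) / (2/3) = 2.

2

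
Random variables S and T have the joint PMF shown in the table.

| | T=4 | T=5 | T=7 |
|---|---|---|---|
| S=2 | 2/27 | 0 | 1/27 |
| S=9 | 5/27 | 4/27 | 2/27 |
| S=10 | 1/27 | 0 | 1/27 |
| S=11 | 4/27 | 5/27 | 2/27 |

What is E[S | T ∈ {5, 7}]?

P(T ∈ {5, 7}) = 5/9.
Σ S·P over the event = 2·(1/27) + 9·(4/27) + 9·(2/27) + 10·(1/27) + 11·(5/27) + 11·(2/27) = 143/27.
E[S | T ∈ {5, 7}] = (143/27) / (5/9) = 143/15.

143/15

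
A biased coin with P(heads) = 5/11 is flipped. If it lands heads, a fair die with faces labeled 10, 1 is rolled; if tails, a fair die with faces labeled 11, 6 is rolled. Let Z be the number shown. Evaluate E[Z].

E[Z | heads] = (10+1)/2 = 11/2.
E[Z | tails] = (11+6)/2 = 17/2.
By the law of total expectation,
E[Z] = (5/11)·(11/2) + (6/11)·(17/2) = 157/22.

157/22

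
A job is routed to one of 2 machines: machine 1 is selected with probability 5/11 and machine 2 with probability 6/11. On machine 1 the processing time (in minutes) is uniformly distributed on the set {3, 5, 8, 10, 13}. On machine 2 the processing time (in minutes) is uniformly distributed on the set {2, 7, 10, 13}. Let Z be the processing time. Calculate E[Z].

87/11

E[Z | machine 1] = (3+5+8+10+13)/5 = 39/5.
E[Z | machine 2] = (2+7+10+13)/4 = 8.
E[Z] = (5/11)·(39/5) + (6/11)·(8) = 87/11.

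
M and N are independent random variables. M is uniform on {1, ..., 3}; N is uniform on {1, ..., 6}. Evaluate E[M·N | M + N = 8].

Outcomes with M + N = 8: (2,6), (3,5), each with probability 1/18.
E[M·N | M + N = 8] = (12 + 15) / 2 = 27/2.

27/2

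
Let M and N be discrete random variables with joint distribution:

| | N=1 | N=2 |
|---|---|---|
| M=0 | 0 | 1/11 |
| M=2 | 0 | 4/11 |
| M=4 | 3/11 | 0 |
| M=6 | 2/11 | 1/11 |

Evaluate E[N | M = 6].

P(M = 6) = 3/11.
Σ N·P over the event = 1·(2/11) + 2·(1/11) = 4/11.
E[N | M = 6] = (4/11) / (3/11) = 4/3.

4/3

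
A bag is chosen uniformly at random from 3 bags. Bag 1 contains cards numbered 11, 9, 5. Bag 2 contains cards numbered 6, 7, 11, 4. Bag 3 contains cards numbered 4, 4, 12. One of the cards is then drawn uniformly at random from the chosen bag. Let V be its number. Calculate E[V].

22/3

E[V | bag 1] = (11+9+5)/3 = 25/3.
E[V | bag 2] = (6+7+11+4)/4 = 7.
E[V | bag 3] = (4+4+12)/3 = 20/3.
E[V] = (1/3)·(25/3) + (1/3)·(7) + (1/3)·(20/3) = 22/3.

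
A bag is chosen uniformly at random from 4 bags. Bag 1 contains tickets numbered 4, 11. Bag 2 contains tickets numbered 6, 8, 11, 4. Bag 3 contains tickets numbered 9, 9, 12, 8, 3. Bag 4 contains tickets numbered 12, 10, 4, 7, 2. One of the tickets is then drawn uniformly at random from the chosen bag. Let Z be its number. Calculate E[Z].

E[Z | bag 1] = (4+11)/2 = 15/2.
E[Z | bag 2] = (6+8+11+4)/4 = 29/4.
E[Z | bag 3] = (9+9+12+8+3)/5 = 41/5.
E[Z | bag 4] = (12+10+4+7+2)/5 = 7.
E[Z] = (1/4)·(15/2) + (1/4)·(29/4) + (1/4)·(41/5) + (1/4)·(7) = 599/80.

599/80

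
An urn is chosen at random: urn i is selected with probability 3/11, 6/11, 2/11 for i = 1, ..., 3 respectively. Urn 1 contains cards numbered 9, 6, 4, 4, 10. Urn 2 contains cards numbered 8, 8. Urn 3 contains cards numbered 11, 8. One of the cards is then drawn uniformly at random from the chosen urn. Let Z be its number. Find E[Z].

E[Z | urn 1] = (9+6+4+4+10)/5 = 33/5.
E[Z | urn 2] = (8+8)/2 = 8.
E[Z | urn 3] = (11+8)/2 = 19/2.
By the law of total expectation,
E[Z] = (3/11)·(33/5) + (6/11)·(8) + (2/11)·(19/2) = 434/55.

434/55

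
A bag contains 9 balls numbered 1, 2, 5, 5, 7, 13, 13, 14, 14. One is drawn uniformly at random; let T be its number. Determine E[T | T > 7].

P(T > 7) = 4/9.
Σ over the event: 13·2/9 + 14·2/9 = 6.
E[T | T > 7] = (6) / (4/9) = 27/2.

27/2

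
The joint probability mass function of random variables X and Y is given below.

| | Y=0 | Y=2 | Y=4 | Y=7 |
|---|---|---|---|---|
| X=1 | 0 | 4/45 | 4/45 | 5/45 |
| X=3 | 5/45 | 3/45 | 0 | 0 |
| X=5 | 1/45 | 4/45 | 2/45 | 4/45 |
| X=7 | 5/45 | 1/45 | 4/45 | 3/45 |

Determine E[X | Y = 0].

P(Y = 0) = 11/45.
Σ X·P over the event = 3·(5/45) + 5·(1/45) + 7·(5/45) = 11/9.
E[X | Y = 0] = (11/9) / (11/45) = 5.

5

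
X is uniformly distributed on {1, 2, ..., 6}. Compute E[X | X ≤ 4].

Given X ≤ 4, X is equally likely to be any of {1, 2, 3, 4}.
E[X | X ≤ 4] = (1 + 2 + 3 + 4) / 4 = 5/2.

5/2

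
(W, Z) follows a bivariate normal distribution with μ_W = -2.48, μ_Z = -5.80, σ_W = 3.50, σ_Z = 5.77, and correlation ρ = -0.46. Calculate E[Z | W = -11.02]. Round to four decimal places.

For a bivariate normal, E[Z | W=x] = μ_Z + ρ·(σ_Z/σ_W)·(x − μ_W).
E[Z | W=-11.02] = -5.80 + (-0.46)·(5.77/3.50)·(-11.02 − (-2.48)) = -5.80 + (-0.75834)·(-8.54) = 0.6762.

0.6762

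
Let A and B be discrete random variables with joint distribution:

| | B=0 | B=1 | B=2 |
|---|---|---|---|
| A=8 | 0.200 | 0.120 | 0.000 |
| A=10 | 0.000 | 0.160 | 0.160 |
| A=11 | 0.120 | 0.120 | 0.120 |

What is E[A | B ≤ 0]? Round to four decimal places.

P(B ≤ 0) = 0.320.
Σ A·P over the event = 8·(0.200) + 11·(0.120) = 2.920.
E[A | B ≤ 0] = (2.920) / (0.320) = 9.1250.

9.1250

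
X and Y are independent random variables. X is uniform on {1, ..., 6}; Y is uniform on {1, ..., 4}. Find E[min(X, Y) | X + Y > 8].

Outcomes with X + Y > 8: (5,4), (6,3), (6,4), each with probability 1/24.
E[min(X, Y) | X + Y > 8] = (4 + 3 + 4) / 3 = 11/3.

11/3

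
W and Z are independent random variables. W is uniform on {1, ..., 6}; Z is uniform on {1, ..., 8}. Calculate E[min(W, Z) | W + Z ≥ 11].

Outcomes with W + Z ≥ 11: (3,8), (4,7), (4,8), (5,6), (5,7), (5,8), (6,5), (6,6), (6,7), (6,8), each with probability 1/48.
E[min(W, Z) | W + Z ≥ 11] = (3 + 4 + 4 + 5 + 5 + 5 + 5 + 6 + 6 + 6) / 10 = 49/10.

49/10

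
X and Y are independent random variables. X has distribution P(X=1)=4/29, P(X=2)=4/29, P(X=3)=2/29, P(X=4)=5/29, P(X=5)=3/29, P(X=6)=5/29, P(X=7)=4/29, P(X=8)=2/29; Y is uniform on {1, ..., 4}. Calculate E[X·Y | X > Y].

1036/79

P(X > Y) = 79/116.
Summing XY·P(x,y) over outcomes with X > Y gives 259/29.
E[X·Y | X > Y] = (259/29) / (79/116) = 1036/79.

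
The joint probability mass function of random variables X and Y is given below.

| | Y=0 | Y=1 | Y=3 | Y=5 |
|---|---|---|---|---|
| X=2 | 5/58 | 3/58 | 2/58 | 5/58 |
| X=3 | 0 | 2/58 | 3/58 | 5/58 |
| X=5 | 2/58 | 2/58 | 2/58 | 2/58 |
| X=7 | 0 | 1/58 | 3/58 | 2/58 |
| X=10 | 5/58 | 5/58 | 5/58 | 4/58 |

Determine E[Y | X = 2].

34/15

P(X = 2) = 15/58.
Summing Y·P(X=x,Y=y) over the conditioning event gives 17/29.
E[Y | X = 2] = (17/29) / (15/58) = 34/15.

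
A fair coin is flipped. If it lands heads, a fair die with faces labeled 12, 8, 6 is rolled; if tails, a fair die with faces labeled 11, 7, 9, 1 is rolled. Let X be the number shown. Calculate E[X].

E[X | heads] = (12+8+6)/3 = 26/3.
E[X | tails] = (11+7+9+1)/4 = 7.
E[X] = (1/2)·(26/3) + (1/2)·(7) = 47/6.

47/6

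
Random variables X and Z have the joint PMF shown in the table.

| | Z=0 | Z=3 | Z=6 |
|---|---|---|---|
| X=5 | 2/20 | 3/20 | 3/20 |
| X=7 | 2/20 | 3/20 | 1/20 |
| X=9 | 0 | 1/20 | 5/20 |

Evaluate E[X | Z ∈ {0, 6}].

P(Z ∈ {0, 6}) = 13/20.
Σ X·P over the event = 5·(2/20) + 5·(3/20) + 7·(2/20) + 7·(1/20) + 9·(5/20) = 91/20.
E[X | Z ∈ {0, 6}] = (91/20) / (13/20) = 7.

7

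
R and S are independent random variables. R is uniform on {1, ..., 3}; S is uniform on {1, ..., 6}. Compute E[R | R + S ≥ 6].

Outcomes with R + S ≥ 6: (1,5), (1,6), (2,4), (2,5), (2,6), (3,3), (3,4), (3,5), (3,6), each with probability 1/18.
E[R | R + S ≥ 6] = (1 + 1 + 2 + 2 + 2 + 3 + 3 + 3 + 3) / 9 = 20/9.

20/9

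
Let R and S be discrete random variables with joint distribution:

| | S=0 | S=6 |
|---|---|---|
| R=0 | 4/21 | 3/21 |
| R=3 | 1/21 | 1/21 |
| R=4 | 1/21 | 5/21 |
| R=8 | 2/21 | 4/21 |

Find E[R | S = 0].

P(S = 0) = 8/21.
Σ R·P over the event = 0·(4/21) + 3·(1/21) + 4·(1/21) + 8·(2/21) = 23/21.
E[R | S = 0] = (23/21) / (8/21) = 23/8.

23/8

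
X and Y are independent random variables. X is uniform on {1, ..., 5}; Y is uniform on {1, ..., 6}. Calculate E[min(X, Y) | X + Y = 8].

3

Outcomes with X + Y = 8: (2,6), (3,5), (4,4), (5,3), each with probability 1/30.
E[min(X, Y) | X + Y = 8] = (2 + 3 + 4 + 3) / 4 = 3.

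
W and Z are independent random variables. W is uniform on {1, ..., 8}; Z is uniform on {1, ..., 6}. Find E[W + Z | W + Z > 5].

172/19

P(W + Z > 5) = 19/24.
Summing (W+Z)·P(x,y) over outcomes with W + Z > 5 gives 43/6.
E[W + Z | W + Z > 5] = (43/6) / (19/24) = 172/19.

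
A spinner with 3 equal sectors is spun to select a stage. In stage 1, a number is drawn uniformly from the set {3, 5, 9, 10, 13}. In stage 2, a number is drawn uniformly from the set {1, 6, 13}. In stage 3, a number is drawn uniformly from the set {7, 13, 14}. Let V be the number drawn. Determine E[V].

26/3

E[V | stage 1] = (3+5+9+10+13)/5 = 8.
E[V | stage 2] = (1+6+13)/3 = 20/3.
E[V | stage 3] = (7+13+14)/3 = 34/3.
E[V] = (1/3)·(8) + (1/3)·(20/3) + (1/3)·(34/3) = 26/3.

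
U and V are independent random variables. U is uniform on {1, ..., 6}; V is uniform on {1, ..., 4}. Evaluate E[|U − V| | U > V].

17/7

P(U > V) = 7/12.
Summing |U−V|·P(x,y) over outcomes with U > V gives 17/12.
E[|U − V| | U > V] = (17/12) / (7/12) = 17/7.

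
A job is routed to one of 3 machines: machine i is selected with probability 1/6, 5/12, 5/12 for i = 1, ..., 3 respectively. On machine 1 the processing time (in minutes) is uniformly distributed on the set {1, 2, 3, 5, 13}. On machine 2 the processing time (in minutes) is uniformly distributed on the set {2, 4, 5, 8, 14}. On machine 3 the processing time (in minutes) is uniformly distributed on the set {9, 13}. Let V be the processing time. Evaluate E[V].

E[V | machine 1] = (1+2+3+5+13)/5 = 24/5.
E[V | machine 2] = (2+4+5+8+14)/5 = 33/5.
E[V | machine 3] = (9+13)/2 = 11.
E[V] = (1/6)·(24/5) + (5/12)·(33/5) + (5/12)·(11) = 122/15.

122/15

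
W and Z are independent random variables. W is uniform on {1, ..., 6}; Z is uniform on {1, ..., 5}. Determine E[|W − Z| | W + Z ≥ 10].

1

Outcomes with W + Z ≥ 10: (5,5), (6,4), (6,5), each with probability 1/30.
E[|W − Z| | W + Z ≥ 10] = (0 + 2 + 1) / 3 = 1.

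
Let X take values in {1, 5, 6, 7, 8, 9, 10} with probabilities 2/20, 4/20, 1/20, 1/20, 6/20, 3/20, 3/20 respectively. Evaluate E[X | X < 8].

P(X < 8) = 2/5.
Σ over the event: 1·1/10 + 5·1/5 + 6·1/20 + 7·1/20 = 7/4.
E[X | X < 8] = (7/4) / (2/5) = 35/8.

35/8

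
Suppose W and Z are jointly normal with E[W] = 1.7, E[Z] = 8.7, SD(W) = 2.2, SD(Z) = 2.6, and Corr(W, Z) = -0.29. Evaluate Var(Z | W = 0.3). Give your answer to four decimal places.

The conditional variance in a bivariate normal is σ_Z²(1 − ρ²), independent of x.
Var(Z | W=0.3) = (2.6)²·(1 − (-0.29)²) = 6.76·0.9159 = 6.1915.

6.1915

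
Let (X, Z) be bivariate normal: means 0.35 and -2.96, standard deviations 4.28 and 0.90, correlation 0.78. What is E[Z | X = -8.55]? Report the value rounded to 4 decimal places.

The regression of Z on X has slope ρ·σ_Z/σ_X and passes through (μ_X, μ_Z).
E[Z | X=-8.55] = -2.96 + (0.78)·(0.90/4.28)·(-8.55 − (0.35)) = -2.96 + (0.16402)·(-8.9) = -4.4198.

-4.4198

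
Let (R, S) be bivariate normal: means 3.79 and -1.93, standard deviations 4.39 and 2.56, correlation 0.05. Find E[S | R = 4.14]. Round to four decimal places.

The regression of S on R has slope ρ·σ_S/σ_R and passes through (μ_R, μ_S).
E[S | R=4.14] = -1.93 + (0.05)·(2.56/4.39)·(4.14 − (3.79)) = -1.93 + (0.029157)·(0.35) = -1.9198.

-1.9198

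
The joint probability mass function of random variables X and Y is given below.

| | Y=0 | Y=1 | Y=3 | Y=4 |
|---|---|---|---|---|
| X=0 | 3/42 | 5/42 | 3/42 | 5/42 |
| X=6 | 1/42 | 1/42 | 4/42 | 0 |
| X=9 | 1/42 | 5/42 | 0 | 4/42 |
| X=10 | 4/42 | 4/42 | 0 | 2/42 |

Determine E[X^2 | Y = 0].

P(Y = 0) = 3/14.
Σ X^2·P over the event = 0·(3/42) + 36·(1/42) + 81·(1/42) + 100·(4/42) = 517/42.
E[X^2 | Y = 0] = (517/42) / (3/14) = 517/9.

517/9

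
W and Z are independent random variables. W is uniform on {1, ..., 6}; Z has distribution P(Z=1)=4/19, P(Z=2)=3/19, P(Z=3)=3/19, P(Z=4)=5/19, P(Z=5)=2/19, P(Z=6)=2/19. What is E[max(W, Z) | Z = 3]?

4

P(Z = 3) = 3/19.
Summing max(W,Z)·P(x,y) over outcomes with Z = 3 gives 12/19.
E[max(W, Z) | Z = 3] = (12/19) / (3/19) = 4.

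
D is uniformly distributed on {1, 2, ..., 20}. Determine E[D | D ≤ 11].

Given D ≤ 11, D is equally likely to be any of {1, 2, 3, 4, 5, 6, 7, 8, 9, 10, 11}.
E[D | D ≤ 11] = (1 + 2 + 3 + 4 + 5 + 6 + 7 + 8 + 9 + 10 + 11) / 11 = 6.

6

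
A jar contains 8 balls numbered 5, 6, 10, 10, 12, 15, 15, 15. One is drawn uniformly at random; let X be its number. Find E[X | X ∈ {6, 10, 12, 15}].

P(X ∈ {6, 10, 12, 15}) = 7/8.
Σ over the event: 6·1/8 + 10·1/4 + 12·1/8 + 15·3/8 = 83/8.
E[X | X ∈ {6, 10, 12, 15}] = (83/8) / (7/8) = 83/7.

83/7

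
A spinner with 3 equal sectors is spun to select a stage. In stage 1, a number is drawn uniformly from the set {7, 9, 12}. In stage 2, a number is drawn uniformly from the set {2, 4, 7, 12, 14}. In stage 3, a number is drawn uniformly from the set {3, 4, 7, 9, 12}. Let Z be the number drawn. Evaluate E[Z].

362/45

E[Z | stage 1] = (7+9+12)/3 = 28/3.
E[Z | stage 2] = (2+4+7+12+14)/5 = 39/5.
E[Z | stage 3] = (3+4+7+9+12)/5 = 7.
E[Z] = (1/3)·(28/3) + (1/3)·(39/5) + (1/3)·(7) = 362/45.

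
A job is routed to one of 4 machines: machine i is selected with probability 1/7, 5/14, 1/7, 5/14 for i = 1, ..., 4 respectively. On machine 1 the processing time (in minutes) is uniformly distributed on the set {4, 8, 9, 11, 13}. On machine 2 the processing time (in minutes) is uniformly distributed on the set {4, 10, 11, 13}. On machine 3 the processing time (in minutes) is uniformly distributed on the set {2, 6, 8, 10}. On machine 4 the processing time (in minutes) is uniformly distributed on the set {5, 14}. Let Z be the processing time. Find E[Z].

E[Z | machine 1] = (4+8+9+11+13)/5 = 9.
E[Z | machine 2] = (4+10+11+13)/4 = 19/2.
E[Z | machine 3] = (2+6+8+10)/4 = 13/2.
E[Z | machine 4] = (5+14)/2 = 19/2.
E[Z] = (1/7)·(9) + (5/14)·(19/2) + (1/7)·(13/2) + (5/14)·(19/2) = 9.

9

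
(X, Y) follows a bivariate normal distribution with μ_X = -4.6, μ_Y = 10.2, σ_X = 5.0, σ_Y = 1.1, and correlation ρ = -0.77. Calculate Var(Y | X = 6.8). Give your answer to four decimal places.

0.4926

Var(Y | X=x) = (1 − ρ²)·σ_Y².
Var(Y | X=6.8) = (1.1)²·(1 − (-0.77)²) = 1.21·0.4071 = 0.4926.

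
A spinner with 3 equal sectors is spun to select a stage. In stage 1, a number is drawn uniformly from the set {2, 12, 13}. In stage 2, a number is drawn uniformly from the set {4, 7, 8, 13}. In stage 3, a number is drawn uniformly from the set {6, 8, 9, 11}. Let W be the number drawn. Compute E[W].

E[W | stage 1] = (2+12+13)/3 = 9.
E[W | stage 2] = (4+7+8+13)/4 = 8.
E[W | stage 3] = (6+8+9+11)/4 = 17/2.
By the law of total expectation,
E[W] = (1/3)·(9) + (1/3)·(8) + (1/3)·(17/2) = 17/2.

17/2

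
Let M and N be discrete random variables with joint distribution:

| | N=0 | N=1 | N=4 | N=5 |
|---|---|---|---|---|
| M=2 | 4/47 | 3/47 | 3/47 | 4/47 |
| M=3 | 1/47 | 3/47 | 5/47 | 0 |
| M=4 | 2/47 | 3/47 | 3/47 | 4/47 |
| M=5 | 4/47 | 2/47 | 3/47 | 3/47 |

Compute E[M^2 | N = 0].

P(N = 0) = 11/47.
Summing M^2·P(M=x,N=y) over the conditioning event gives 157/47.
E[M^2 | N = 0] = (157/47) / (11/47) = 157/11.

157/11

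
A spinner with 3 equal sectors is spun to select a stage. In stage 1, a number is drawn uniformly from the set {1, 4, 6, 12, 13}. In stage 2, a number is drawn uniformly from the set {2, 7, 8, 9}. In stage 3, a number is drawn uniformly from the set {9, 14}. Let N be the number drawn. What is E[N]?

E[N | stage 1] = (1+4+6+12+13)/5 = 36/5.
E[N | stage 2] = (2+7+8+9)/4 = 13/2.
E[N | stage 3] = (9+14)/2 = 23/2.
E[N] = (1/3)·(36/5) + (1/3)·(13/2) + (1/3)·(23/2) = 42/5.

42/5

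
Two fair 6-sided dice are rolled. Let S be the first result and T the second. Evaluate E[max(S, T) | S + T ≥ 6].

P(S + T ≥ 6) = 13/18.
Summing max(S,T)·P(x,y) over outcomes with S + T ≥ 6 gives 67/18.
E[max(S, T) | S + T ≥ 6] = (67/18) / (13/18) = 67/13.

67/13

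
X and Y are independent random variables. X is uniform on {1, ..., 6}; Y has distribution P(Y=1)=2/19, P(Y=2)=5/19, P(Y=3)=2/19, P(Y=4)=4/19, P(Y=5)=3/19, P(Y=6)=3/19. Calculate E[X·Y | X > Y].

P(X > Y) = 47/114.
Summing XY·P(x,y) over outcomes with X > Y gives 96/19.
E[X·Y | X > Y] = (96/19) / (47/114) = 576/47.

576/47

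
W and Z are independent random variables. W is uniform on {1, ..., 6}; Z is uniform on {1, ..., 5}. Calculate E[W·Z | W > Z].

P(W > Z) = 1/2.
Summing WZ·P(x,y) over outcomes with W > Z gives 35/6.
E[W·Z | W > Z] = (35/6) / (1/2) = 35/3.

35/3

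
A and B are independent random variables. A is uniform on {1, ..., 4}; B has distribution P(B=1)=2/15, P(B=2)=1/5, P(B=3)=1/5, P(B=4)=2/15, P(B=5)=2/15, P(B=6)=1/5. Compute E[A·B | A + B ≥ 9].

P(A + B ≥ 9) = 2/15.
Summing AB·P(x,y) over outcomes with A + B ≥ 9 gives 83/30.
E[A·B | A + B ≥ 9] = (83/30) / (2/15) = 83/4.

83/4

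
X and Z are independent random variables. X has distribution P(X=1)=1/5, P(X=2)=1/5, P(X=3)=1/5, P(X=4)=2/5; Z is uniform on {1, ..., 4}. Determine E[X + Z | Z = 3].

29/5

P(Z = 3) = 1/4.
Summing (X+Z)·P(x,y) over outcomes with Z = 3 gives 29/20.
E[X + Z | Z = 3] = (29/20) / (1/4) = 29/5.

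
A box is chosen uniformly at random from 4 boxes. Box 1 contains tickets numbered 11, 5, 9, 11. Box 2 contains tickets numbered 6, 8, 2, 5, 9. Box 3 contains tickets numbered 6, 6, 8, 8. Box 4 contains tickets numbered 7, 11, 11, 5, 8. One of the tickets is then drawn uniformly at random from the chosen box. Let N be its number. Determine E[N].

E[N | box 1] = (11+5+9+11)/4 = 9.
E[N | box 2] = (6+8+2+5+9)/5 = 6.
E[N | box 3] = (6+6+8+8)/4 = 7.
E[N | box 4] = (7+11+11+5+8)/5 = 42/5.
E[N] = (1/4)·(9) + (1/4)·(6) + (1/4)·(7) + (1/4)·(42/5) = 38/5.

38/5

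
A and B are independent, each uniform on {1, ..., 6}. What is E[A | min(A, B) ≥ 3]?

9/2

P(min(A, B) ≥ 3) = 4/9.
Summing A·P(x,y) over outcomes with min(A, B) ≥ 3 gives 2.
E[A | min(A, B) ≥ 3] = (2) / (4/9) = 9/2.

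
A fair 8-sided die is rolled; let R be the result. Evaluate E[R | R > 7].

Given R > 7, R is equally likely to be any of {8}.
E[R | R > 7] = (8) / 1 = 8.

8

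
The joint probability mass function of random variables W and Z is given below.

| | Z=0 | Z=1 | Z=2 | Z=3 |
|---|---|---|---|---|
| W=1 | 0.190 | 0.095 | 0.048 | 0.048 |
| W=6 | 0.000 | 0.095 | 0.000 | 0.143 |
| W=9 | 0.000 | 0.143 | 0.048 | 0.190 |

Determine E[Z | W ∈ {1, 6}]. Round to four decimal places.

P(W ∈ {1, 6}) = 0.619.
Σ Z·P over the event = 0·(0.190) + 1·(0.095) + 2·(0.048) + 3·(0.048) + 1·(0.095) + 3·(0.143) = 0.859.
E[Z | W ∈ {1, 6}] = (0.859) / (0.619) = 1.3877.

1.3877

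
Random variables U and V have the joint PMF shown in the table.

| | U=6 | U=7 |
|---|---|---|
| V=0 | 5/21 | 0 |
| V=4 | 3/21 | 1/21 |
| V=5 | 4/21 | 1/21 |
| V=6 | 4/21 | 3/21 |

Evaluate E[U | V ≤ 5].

43/7

P(V ≤ 5) = 2/3.
Summing U·P(U=x,V=y) over the conditioning event gives 86/21.
E[U | V ≤ 5] = (86/21) / (2/3) = 43/7.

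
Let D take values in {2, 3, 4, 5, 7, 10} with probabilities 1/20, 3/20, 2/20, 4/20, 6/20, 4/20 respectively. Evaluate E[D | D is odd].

P(D is odd) = 13/20.
Σ over the event: 3·3/20 + 5·1/5 + 7·3/10 = 71/20.
E[D | D is odd] = (71/20) / (13/20) = 71/13.

71/13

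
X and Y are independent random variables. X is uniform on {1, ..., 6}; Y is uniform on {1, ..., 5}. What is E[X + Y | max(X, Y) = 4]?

44/7

Outcomes with max(X, Y) = 4: (1,4), (2,4), (3,4), (4,1), (4,2), (4,3), (4,4), each with probability 1/30.
E[X + Y | max(X, Y) = 4] = (5 + 6 + 7 + 5 + 6 + 7 + 8) / 7 = 44/7.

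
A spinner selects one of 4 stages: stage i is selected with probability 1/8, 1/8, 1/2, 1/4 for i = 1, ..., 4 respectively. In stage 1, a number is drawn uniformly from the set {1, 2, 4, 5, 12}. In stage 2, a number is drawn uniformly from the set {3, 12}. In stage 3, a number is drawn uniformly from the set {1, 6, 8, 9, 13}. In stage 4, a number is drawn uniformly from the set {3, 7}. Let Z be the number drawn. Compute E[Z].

E[Z | stage 1] = (1+2+4+5+12)/5 = 24/5.
E[Z | stage 2] = (3+12)/2 = 15/2.
E[Z | stage 3] = (1+6+8+9+13)/5 = 37/5.
E[Z | stage 4] = (3+7)/2 = 5.
By the law of total expectation,
E[Z] = (1/8)·(24/5) + (1/8)·(15/2) + (1/2)·(37/5) + (1/4)·(5) = 519/80.

519/80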